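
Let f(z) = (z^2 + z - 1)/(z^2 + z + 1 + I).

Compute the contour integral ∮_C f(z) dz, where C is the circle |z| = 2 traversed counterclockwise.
By the residue theorem, ∮_C f(z) dz = 2πi · (sum of the residues of f at the poles inside |z| = 2).

The denominator factors as (z + I)*(z + 1 - I), so the singularities of f are simple poles at z = -I, z = -1 + I.
  |-I|² = 1 < 4 = 2², so this pole is inside the contour.
  |-1 + I|² = 2 < 4 = 2², so this pole is inside the contour.

With P(z) = z^2 + z - 1 and Q(z) = z^2 + z + 1 + I, each pole is simple, so Res(f, z₀) = P(z₀)/Q'(z₀) with Q'(z) = 2*z + 1.
  Res(f, -I) = P(-I)/Q'(-I) = (-2 - I)/(1 - 2*I) = -I
  Res(f, -1 + I) = P(-1 + I)/Q'(-1 + I) = (-2 - I)/(-1 + 2*I) = I

Sum of residues inside C: 0
∮_C f(z) dz = 2πi · (0) = 0

Final answer: 0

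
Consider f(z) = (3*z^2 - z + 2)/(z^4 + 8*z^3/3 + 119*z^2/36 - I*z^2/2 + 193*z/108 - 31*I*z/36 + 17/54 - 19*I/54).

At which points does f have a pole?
The singularities of f are the zeros of the denominator. Factoring,
  z^4 + 8*z^3/3 + 119*z^2/36 - I*z^2/2 + 193*z/108 - 31*I*z/36 + 17/54 - 19*I/54 = (z + 1 + I)*(z + 1/3 - I/2)*(z + 2/3 - I/2)*(z + 2/3)
so the candidates are z = -1 - I, z = -1/3 + I/2, z = -2/3 + I/2, z = -2/3.

Check the numerator P(z) = 3*z^2 - z + 2 at each one:
  P(-1 - I) = 3 + 7*I ≠ 0, so z = -1 - I is a (simple) pole.
  P(-1/3 + I/2) = 23/12 - 3*I/2 ≠ 0, so z = -1/3 + I/2 is a (simple) pole.
  P(-2/3 + I/2) = 13/4 - 5*I/2 ≠ 0, so z = -2/3 + I/2 is a (simple) pole.
  P(-2/3) = 4 ≠ 0, so z = -2/3 is a (simple) pole.

Poles of f: {-1 - I, -2/3, -2/3 + I/2, -1/3 + I/2}

Final answer: {-1 - I, -2/3, -2/3 + I/2, -1/3 + I/2}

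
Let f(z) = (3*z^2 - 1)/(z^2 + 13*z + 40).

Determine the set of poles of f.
The singularities of f are the zeros of the denominator. Factoring,
  z^2 + 13*z + 40 = (z + 8)*(z + 5)
so the candidates are z = -8, z = -5.

Check the numerator P(z) = 3*z^2 - 1 at each one:
  P(-8) = 191 ≠ 0, so z = -8 is a (simple) pole.
  P(-5) = 74 ≠ 0, so z = -5 is a (simple) pole.

Poles of f: {-8, -5}

Final answer: {-8, -5}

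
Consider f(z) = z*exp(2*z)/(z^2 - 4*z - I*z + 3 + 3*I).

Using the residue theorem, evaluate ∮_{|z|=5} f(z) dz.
By the residue theorem, ∮_C f(z) dz = 2πi · (sum of the residues of f at the poles inside |z| = 5).

The denominator factors as (z - 3)*(z - 1 - I), so the singularities of f are simple poles at z = 3, z = 1 + I.
  |3|² = 9 < 25 = 5², so this pole is inside the contour.
  |1 + I|² = 2 < 25 = 5², so this pole is inside the contour.

With P(z) = z*exp(2*z) and Q(z) = z^2 - 4*z - I*z + 3 + 3*I, each pole is simple, so Res(f, z₀) = P(z₀)/Q'(z₀) with Q'(z) = 2*z - 4 - I.
  Res(f, 3) = P(3)/Q'(3) = (3*exp(6))/(2 - I) = (6/5 + 3*I/5)*exp(6)
  Res(f, 1 + I) = P(1 + I)/Q'(1 + I) = ((1 + I)*exp(2 + 2*I))/(-2 + I) = (-1/5 - 3*I/5)*exp(2 + 2*I)

Sum of residues inside C: (-1/5 - 3*I/5)*exp(2 + 2*I) + (6/5 + 3*I/5)*exp(6)
∮_C f(z) dz = 2πi · ((-1/5 - 3*I/5)*exp(2 + 2*I) + (6/5 + 3*I/5)*exp(6)) = pi*(6/5 - 2*I/5)*exp(2 + 2*I) + pi*(-6/5 + 12*I/5)*exp(6)

Final answer: pi*(6/5 - 2*I/5)*exp(2 + 2*I) + pi*(-6/5 + 12*I/5)*exp(6)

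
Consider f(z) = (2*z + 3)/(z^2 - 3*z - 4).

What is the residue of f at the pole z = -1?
Write f(z) = P(z)/Q(z) with P(z) = 2*z + 3 and Q(z) = z^2 - 3*z - 4.
The denominator factors as Q(z) = (z + 1)*(z - 4), so z = -1 is a simple zero of Q and P is analytic there; z = -1 is therefore a simple pole and
  Res(f, z₀) = P(z₀)/Q'(z₀).

Q'(z) = 2*z - 3, so Q'(-1) = -5.
P(-1) = 1.

Res(f, -1) = (1)/(-5) = -1/5

Final answer: -1/5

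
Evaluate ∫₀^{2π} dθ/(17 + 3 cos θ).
Let J = ∫₀^{2π} dθ/(17 + 3 cos θ).
Put z = e^{iθ}: then cos θ = (z + 1/z)/2, dθ = dz/(iz), and z runs once counterclockwise around |z| = 1:
  J = ∮_{|z|=1} 1/(17 + 3*(z + 1/z)/2) · dz/(iz) = (2/i) ∮_{|z|=1} dz/(3*z^2 + 34*z + 3).
The roots of 3*z^2 + 34*z + 3 are z = (-17 ± sqrt(17^2 - 3^2))/3, with sqrt(280) = 2*sqrt(70); their product is 1, so only z₊ = -17/3 + 2*sqrt(70)/3 lies inside the unit circle (z₋ = -17/3 - 2*sqrt(70)/3 lies outside).
z₊ is a simple zero of q(z) = 3*z^2 + 34*z + 3, so Res(1/q, z₊) = 1/q'(z₊) with q'(z) = 6*z + 34; and q'(z₊) = 3*(z₊ - z₋) = 4*sqrt(70).
Therefore J = (2/i) · 2πi · 1/(4*sqrt(70)) = 2*pi/(2*sqrt(70)) = sqrt(70)*pi/70

Final answer: sqrt(70)*pi/70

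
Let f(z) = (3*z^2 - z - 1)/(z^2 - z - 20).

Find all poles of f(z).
The singularities of f are the zeros of the denominator. Factoring,
  z^2 - z - 20 = (z - 5)*(z + 4)
so the candidates are z = 5, z = -4.

Check the numerator P(z) = 3*z^2 - z - 1 at each one:
  P(5) = 69 ≠ 0, so z = 5 is a (simple) pole.
  P(-4) = 51 ≠ 0, so z = -4 is a (simple) pole.

Poles of f: {-4, 5}

Final answer: {-4, 5}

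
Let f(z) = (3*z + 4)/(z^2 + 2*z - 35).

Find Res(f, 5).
19/12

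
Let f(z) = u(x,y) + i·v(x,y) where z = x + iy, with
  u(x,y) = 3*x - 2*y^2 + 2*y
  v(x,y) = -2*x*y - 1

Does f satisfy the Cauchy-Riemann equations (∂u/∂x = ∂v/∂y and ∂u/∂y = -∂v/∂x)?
∂u/∂x = 3
∂v/∂y = -2*x
∂u/∂y = 2 - 4*y
∂v/∂x = -2*y
∂u/∂x ≠ ∂v/∂y and ∂u/∂y ≠ -∂v/∂x; the Cauchy-Riemann equations are not satisfied, so f is not analytic.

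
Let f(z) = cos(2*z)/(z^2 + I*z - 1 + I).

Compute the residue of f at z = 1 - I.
Write f(z) = P(z)/Q(z) with P(z) = cos(2*z) and Q(z) = z^2 + I*z - 1 + I.
The denominator factors as Q(z) = (z - 1 + I)*(z + 1), so z = 1 - I is a simple zero of Q and P is analytic there; z = 1 - I is therefore a simple pole and
  Res(f, z₀) = P(z₀)/Q'(z₀).

Q'(z) = 2*z + I, so Q'(1 - I) = 2 - I.
P(1 - I) = cos(2 - 2*I).

Res(f, 1 - I) = (cos(2 - 2*I))/(2 - I) = (2/5 + I/5)*cos(2 - 2*I)

Final answer: (2/5 + I/5)*cos(2 - 2*I)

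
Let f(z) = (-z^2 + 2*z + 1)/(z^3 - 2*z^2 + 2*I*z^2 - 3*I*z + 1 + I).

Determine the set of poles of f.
{-I, 1 - I, 1}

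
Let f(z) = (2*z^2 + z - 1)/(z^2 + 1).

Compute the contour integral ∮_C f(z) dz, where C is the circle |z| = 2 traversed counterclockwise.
By the residue theorem, ∮_C f(z) dz = 2πi · (sum of the residues of f at the poles inside |z| = 2).

The denominator factors as (z - I)*(z + I), so the singularities of f are simple poles at z = I, z = -I.
  |I|² = 1 < 4 = 2², so this pole is inside the contour.
  |-I|² = 1 < 4 = 2², so this pole is inside the contour.

With P(z) = 2*z^2 + z - 1 and Q(z) = z^2 + 1, each pole is simple, so Res(f, z₀) = P(z₀)/Q'(z₀) with Q'(z) = 2*z.
  Res(f, I) = P(I)/Q'(I) = (-3 + I)/(2*I) = 1/2 + 3*I/2
  Res(f, -I) = P(-I)/Q'(-I) = (-3 - I)/(-2*I) = 1/2 - 3*I/2

Sum of residues inside C: 1
∮_C f(z) dz = 2πi · (1) = 2*I*pi

Final answer: 2*I*pi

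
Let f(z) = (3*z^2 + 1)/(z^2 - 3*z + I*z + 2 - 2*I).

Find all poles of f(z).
The singularities of f are the zeros of the denominator. Factoring,
  z^2 - 3*z + I*z + 2 - 2*I = (z - 1 + I)*(z - 2)
so the candidates are z = 1 - I, z = 2.

Check the numerator P(z) = 3*z^2 + 1 at each one:
  P(1 - I) = 1 - 6*I ≠ 0, so z = 1 - I is a (simple) pole.
  P(2) = 13 ≠ 0, so z = 2 is a (simple) pole.

Poles of f: {1 - I, 2}

Final answer: {1 - I, 2}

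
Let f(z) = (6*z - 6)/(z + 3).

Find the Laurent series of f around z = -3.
Put w = z - (-3), i.e. z = w - 3. The denominator is w, so it suffices to rewrite the numerator in powers of w.

P(z) = 6*z - 6
P(w - 3) = -24 + 6*w

Dividing each term by w:
  f = -24/w + 6

Substituting back w = z + 3:
  f(z) = -24/(z + 3) + 6

The series is finite because the numerator is a polynomial; the negative powers form the principal part, and the coefficient of 1/(z + 3) gives Res(f, -3) = -24.

Final answer: -24/(z + 3) + 6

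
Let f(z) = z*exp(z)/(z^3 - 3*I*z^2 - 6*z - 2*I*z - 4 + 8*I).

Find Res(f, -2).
Write f(z) = P(z)/Q(z) with P(z) = z*exp(z) and Q(z) = z^3 - 3*I*z^2 - 6*z - 2*I*z - 4 + 8*I.
The denominator factors as Q(z) = (z - 2 - I)*(z - 2*I)*(z + 2), so z = -2 is a simple zero of Q and P is analytic there; z = -2 is therefore a simple pole and
  Res(f, z₀) = P(z₀)/Q'(z₀).

Q'(z) = 3*z^2 - 6*I*z - 6 - 2*I, so Q'(-2) = 6 + 10*I.
P(-2) = -2*exp(-2).

Res(f, -2) = (-2*exp(-2))/(6 + 10*I) = (-3/34 + 5*I/34)*exp(-2)

Final answer: (-3/34 + 5*I/34)*exp(-2)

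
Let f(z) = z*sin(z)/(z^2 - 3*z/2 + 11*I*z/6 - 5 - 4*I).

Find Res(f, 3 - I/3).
Write f(z) = P(z)/Q(z) with P(z) = z*sin(z) and Q(z) = z^2 - 3*z/2 + 11*I*z/6 - 5 - 4*I.
The denominator factors as Q(z) = (z + 3/2 + 3*I/2)*(z - 3 + I/3), so z = 3 - I/3 is a simple zero of Q and P is analytic there; z = 3 - I/3 is therefore a simple pole and
  Res(f, z₀) = P(z₀)/Q'(z₀).

Q'(z) = 2*z - 3/2 + 11*I/6, so Q'(3 - I/3) = 9/2 + 7*I/6.
P(3 - I/3) = (3 - I/3)*sin(3 - I/3).

Res(f, 3 - I/3) = ((3 - I/3)*sin(3 - I/3))/(9/2 + 7*I/6) = (236/389 - 90*I/389)*sin(3 - I/3)

Final answer: (236/389 - 90*I/389)*sin(3 - I/3)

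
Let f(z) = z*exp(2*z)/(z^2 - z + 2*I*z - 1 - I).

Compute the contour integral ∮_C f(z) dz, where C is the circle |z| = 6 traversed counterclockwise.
By the residue theorem, ∮_C f(z) dz = 2πi · (sum of the residues of f at the poles inside |z| = 6).

The denominator factors as (z + I)*(z - 1 + I), so the singularities of f are simple poles at z = -I, z = 1 - I.
  |-I|² = 1 < 36 = 6², so this pole is inside the contour.
  |1 - I|² = 2 < 36 = 6², so this pole is inside the contour.

With P(z) = z*exp(2*z) and Q(z) = z^2 - z + 2*I*z - 1 - I, each pole is simple, so Res(f, z₀) = P(z₀)/Q'(z₀) with Q'(z) = 2*z - 1 + 2*I.
  Res(f, -I) = P(-I)/Q'(-I) = (-I*exp(-2*I))/(-1) = I*exp(-2*I)
  Res(f, 1 - I) = P(1 - I)/Q'(1 - I) = ((1 - I)*exp(2 - 2*I))/(1) = (1 - I)*exp(2 - 2*I)

Sum of residues inside C: (1 - I)*exp(2 - 2*I) + I*exp(-2*I)
∮_C f(z) dz = 2πi · ((1 - I)*exp(2 - 2*I) + I*exp(-2*I)) = pi*(2 + 2*I)*exp(2 - 2*I) - 2*pi*exp(-2*I)

Final answer: pi*(2 + 2*I)*exp(2 - 2*I) - 2*pi*exp(-2*I)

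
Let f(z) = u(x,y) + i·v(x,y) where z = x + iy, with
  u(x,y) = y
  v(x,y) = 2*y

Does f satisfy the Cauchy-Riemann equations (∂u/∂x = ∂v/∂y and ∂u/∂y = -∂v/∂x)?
∂u/∂x = 0
∂v/∂y = 2
∂u/∂y = 1
∂v/∂x = 0
∂u/∂x ≠ ∂v/∂y and ∂u/∂y ≠ -∂v/∂x; the Cauchy-Riemann equations are not satisfied, so f is not analytic.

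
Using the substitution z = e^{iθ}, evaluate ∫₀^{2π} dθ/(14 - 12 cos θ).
Call the integral J. The integrand is 2π-periodic and we integrate over a full period, so shifting θ does not change the value (θ → θ + π flips the sign of the trig term). Hence
  J = ∫₀^{2π} dθ/(14 + 12 cos θ).
Put z = e^{iθ}: then cos θ = (z + 1/z)/2, dθ = dz/(iz), and z runs once counterclockwise around |z| = 1:
  J = ∮_{|z|=1} 1/(14 + 12*(z + 1/z)/2) · dz/(iz) = (2/i) ∮_{|z|=1} dz/(12*z^2 + 28*z + 12).
The roots of 12*z^2 + 28*z + 12 are z = (-14 ± sqrt(14^2 - 12^2))/12, with sqrt(52) = 2*sqrt(13); their product is 1, so only z₊ = -7/6 + sqrt(13)/6 lies inside the unit circle (z₋ = -7/6 - sqrt(13)/6 lies outside).
z₊ is a simple zero of q(z) = 12*z^2 + 28*z + 12, so Res(1/q, z₊) = 1/q'(z₊) with q'(z) = 24*z + 28; and q'(z₊) = 12*(z₊ - z₋) = 4*sqrt(13).
Therefore J = (2/i) · 2πi · 1/(4*sqrt(13)) = 2*pi/(2*sqrt(13)) = sqrt(13)*pi/13

Final answer: sqrt(13)*pi/13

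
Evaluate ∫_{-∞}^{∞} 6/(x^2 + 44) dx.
3*sqrt(11)*pi/11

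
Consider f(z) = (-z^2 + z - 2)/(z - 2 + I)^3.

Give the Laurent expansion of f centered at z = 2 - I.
Put w = z - (2 - I), i.e. z = w + 2 - I. The denominator is w^3, so it suffices to rewrite the numerator in powers of w.

P(z) = -z^2 + z - 2
P(w + 2 - I) = -3 + 3*I + (-3 + 2*I)*w - w^2

Dividing each term by w^3:
  f = (-3 + 3*I)/w^3 + (-3 + 2*I)/w^2 - 1/w

Substituting back w = z - 2 + I:
  f(z) = (-3 + 3*I)/(z - 2 + I)^3 + (-3 + 2*I)/(z - 2 + I)^2 - 1/(z - 2 + I)

The series is finite because the numerator is a polynomial; the negative powers form the principal part, and the coefficient of 1/(z - 2 + I) gives Res(f, 2 - I) = -1.

Final answer: (-3 + 3*I)/(z - 2 + I)^3 + (-3 + 2*I)/(z - 2 + I)^2 - 1/(z - 2 + I)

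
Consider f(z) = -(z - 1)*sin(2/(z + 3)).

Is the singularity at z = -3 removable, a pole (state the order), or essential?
Let u = z + 3. Then
  sin(2/u) = Σ_{k≥0} (-1)^k (2)^(2k+1)/((2k+1)!·u^(2k+1)) = 2/u - 4/(3*u^3) + 4/(15*u^5) + ...
which has infinitely many negative powers of u, so sin(2/(z + 3)) has an essential singularity at z = -3.
The extra factor z - 1 is a nonzero polynomial; if the product had at most a pole at z = -3, dividing by that polynomial would leave sin(2/(z + 3)) with at most a pole too — contradiction. (Equivalently, the product's Laurent series still has infinitely many negative powers.)
So the singularity is essential.

Final answer: essential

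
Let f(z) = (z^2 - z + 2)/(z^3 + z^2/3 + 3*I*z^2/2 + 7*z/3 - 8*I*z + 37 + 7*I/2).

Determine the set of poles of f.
{-3 - 3*I/2, 2/3 - 3*I, 2 + 3*I}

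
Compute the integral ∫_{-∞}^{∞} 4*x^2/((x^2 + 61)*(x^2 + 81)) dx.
pi*(9 - sqrt(61))/5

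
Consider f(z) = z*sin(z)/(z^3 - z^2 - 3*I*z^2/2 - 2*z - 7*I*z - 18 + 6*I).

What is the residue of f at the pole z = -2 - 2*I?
Write f(z) = P(z)/Q(z) with P(z) = z*sin(z) and Q(z) = z^3 - z^2 - 3*I*z^2/2 - 2*z - 7*I*z - 18 + 6*I.
The denominator factors as Q(z) = (z + 2 + 2*I)*(z - 2*I)*(z - 3 - 3*I/2), so z = -2 - 2*I is a simple zero of Q and P is analytic there; z = -2 - 2*I is therefore a simple pole and
  Res(f, z₀) = P(z₀)/Q'(z₀).

Q'(z) = 3*z^2 - 2*z - 3*I*z - 2 - 7*I, so Q'(-2 - 2*I) = -4 + 27*I.
P(-2 - 2*I) = (2 + 2*I)*sin(2 + 2*I).

Res(f, -2 - 2*I) = ((2 + 2*I)*sin(2 + 2*I))/(-4 + 27*I) = (46/745 - 62*I/745)*sin(2 + 2*I)

Final answer: (46/745 - 62*I/745)*sin(2 + 2*I)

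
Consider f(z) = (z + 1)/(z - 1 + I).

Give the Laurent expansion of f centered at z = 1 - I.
(2 - I)/(z - 1 + I) + 1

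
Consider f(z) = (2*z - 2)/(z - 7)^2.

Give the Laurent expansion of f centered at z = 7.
Put w = z - (7), i.e. z = w + 7. The denominator is w^2, so it suffices to rewrite the numerator in powers of w.

P(z) = 2*z - 2
P(w + 7) = 12 + 2*w

Dividing each term by w^2:
  f = 12/w^2 + 2/w

Substituting back w = z - 7:
  f(z) = 12/(z - 7)^2 + 2/(z - 7)

The series is finite because the numerator is a polynomial; the negative powers form the principal part, and the coefficient of 1/(z - 7) gives Res(f, 7) = 2.

Final answer: 12/(z - 7)^2 + 2/(z - 7)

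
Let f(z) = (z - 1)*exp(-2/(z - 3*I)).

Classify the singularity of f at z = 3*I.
Let u = z - 3*I. Then
  e^(-2/u) = Σ_{k≥0} (-2)^k/(k!·u^k) = 1 - 2/u + 2/u^2 - 4/(3*u^3) + ...
which has infinitely many negative powers of u, so exp(-2/(z - 3*I)) has an essential singularity at z = 3*I.
The extra factor z - 1 is a nonzero polynomial; if the product had at most a pole at z = 3*I, dividing by that polynomial would leave exp(-2/(z - 3*I)) with at most a pole too — contradiction. (Equivalently, the product's Laurent series still has infinitely many negative powers.)
So the singularity is essential.

Final answer: essential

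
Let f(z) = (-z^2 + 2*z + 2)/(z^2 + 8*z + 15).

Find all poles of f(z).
The singularities of f are the zeros of the denominator. Factoring,
  z^2 + 8*z + 15 = (z + 5)*(z + 3)
so the candidates are z = -5, z = -3.

Check the numerator P(z) = -z^2 + 2*z + 2 at each one:
  P(-5) = -33 ≠ 0, so z = -5 is a (simple) pole.
  P(-3) = -13 ≠ 0, so z = -3 is a (simple) pole.

Poles of f: {-5, -3}

Final answer: {-5, -3}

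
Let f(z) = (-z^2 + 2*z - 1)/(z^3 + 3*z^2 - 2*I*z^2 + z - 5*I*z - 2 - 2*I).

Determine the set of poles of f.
{-2, -1 + I, I}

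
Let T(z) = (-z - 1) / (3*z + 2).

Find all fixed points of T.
{-1/2 - sqrt(3)*I/6, -1/2 + sqrt(3)*I/6}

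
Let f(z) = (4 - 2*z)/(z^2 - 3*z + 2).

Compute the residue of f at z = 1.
Write f(z) = P(z)/Q(z) with P(z) = 4 - 2*z and Q(z) = z^2 - 3*z + 2.
The denominator factors as Q(z) = (z - 1)*(z - 2), so z = 1 is a simple zero of Q and P is analytic there; z = 1 is therefore a simple pole and
  Res(f, z₀) = P(z₀)/Q'(z₀).

Q'(z) = 2*z - 3, so Q'(1) = -1.
P(1) = 2.

Res(f, 1) = (2)/(-1) = -2

Final answer: -2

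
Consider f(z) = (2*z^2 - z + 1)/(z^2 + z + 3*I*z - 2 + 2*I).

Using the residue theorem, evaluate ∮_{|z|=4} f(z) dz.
By the residue theorem, ∮_C f(z) dz = 2πi · (sum of the residues of f at the poles inside |z| = 4).

The denominator factors as (z + 2*I)*(z + 1 + I), so the singularities of f are simple poles at z = -2*I, z = -1 - I.
  |-2*I|² = 4 < 16 = 4², so this pole is inside the contour.
  |-1 - I|² = 2 < 16 = 4², so this pole is inside the contour.

With P(z) = 2*z^2 - z + 1 and Q(z) = z^2 + z + 3*I*z - 2 + 2*I, each pole is simple, so Res(f, z₀) = P(z₀)/Q'(z₀) with Q'(z) = 2*z + 1 + 3*I.
  Res(f, -2*I) = P(-2*I)/Q'(-2*I) = (-7 + 2*I)/(1 - I) = -9/2 - 5*I/2
  Res(f, -1 - I) = P(-1 - I)/Q'(-1 - I) = (2 + 5*I)/(-1 + I) = 3/2 - 7*I/2

Sum of residues inside C: -3 - 6*I
∮_C f(z) dz = 2πi · (-3 - 6*I) = pi*(12 - 6*I)

Final answer: pi*(12 - 6*I)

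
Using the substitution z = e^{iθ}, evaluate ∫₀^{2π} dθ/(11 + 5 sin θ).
Call the integral J. The integrand is 2π-periodic and we integrate over a full period, so shifting θ does not change the value (θ → θ + π/2 turns sin θ into cos θ). Hence
  J = ∫₀^{2π} dθ/(11 + 5 cos θ).
Put z = e^{iθ}: then cos θ = (z + 1/z)/2, dθ = dz/(iz), and z runs once counterclockwise around |z| = 1:
  J = ∮_{|z|=1} 1/(11 + 5*(z + 1/z)/2) · dz/(iz) = (2/i) ∮_{|z|=1} dz/(5*z^2 + 22*z + 5).
The roots of 5*z^2 + 22*z + 5 are z = (-11 ± sqrt(11^2 - 5^2))/5, with sqrt(96) = 4*sqrt(6); their product is 1, so only z₊ = -11/5 + 4*sqrt(6)/5 lies inside the unit circle (z₋ = -11/5 - 4*sqrt(6)/5 lies outside).
z₊ is a simple zero of q(z) = 5*z^2 + 22*z + 5, so Res(1/q, z₊) = 1/q'(z₊) with q'(z) = 10*z + 22; and q'(z₊) = 5*(z₊ - z₋) = 8*sqrt(6).
Therefore J = (2/i) · 2πi · 1/(8*sqrt(6)) = 2*pi/(4*sqrt(6)) = sqrt(6)*pi/12

Final answer: sqrt(6)*pi/12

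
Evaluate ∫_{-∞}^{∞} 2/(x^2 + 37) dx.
Let f(z) = 2/(z^2 + 37). The denominator has no real zeros and deg Q - deg P = 2 ≥ 2, so the integral of f over the upper semicircle |z| = R tends to 0 as R → ∞. Closing the contour in the upper half-plane,
  ∫_{-∞}^{∞} f(x) dx = 2πi · Σ Res(f, z_k)  over the poles with Im z_k > 0.

Zeros of the denominator: z^2 + 37 = 0 gives z = ±sqrt(37)*I.
Upper half-plane: z = sqrt(37)*I (simple).

Each pole is a simple zero of Q(z) = z^2 + 37, so Res(f, z₀) = P(z₀)/Q'(z₀) with P(z) = 2, Q'(z) = 2*z:
  Res(f, sqrt(37)*I) = (2)/(2*sqrt(37)*I) = -sqrt(37)*I/37

∫_{-∞}^{∞} f(x) dx = 2πi · (-sqrt(37)*I/37) = 2*sqrt(37)*pi/37

Final answer: 2*sqrt(37)*pi/37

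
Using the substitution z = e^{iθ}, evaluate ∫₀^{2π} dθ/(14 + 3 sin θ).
2*sqrt(187)*pi/187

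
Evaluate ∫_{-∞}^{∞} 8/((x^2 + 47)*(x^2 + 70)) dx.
Let f(z) = 8/((z^2 + 47)*(z^2 + 70)). The denominator has no real zeros and deg Q - deg P = 4 ≥ 2, so the integral of f over the upper semicircle |z| = R tends to 0 as R → ∞. Closing the contour in the upper half-plane,
  ∫_{-∞}^{∞} f(x) dx = 2πi · Σ Res(f, z_k)  over the poles with Im z_k > 0.

Zeros of the denominator: z^2 + 70 = 0 gives z = ±sqrt(70)*I; z^2 + 47 = 0 gives z = ±sqrt(47)*I.
Upper half-plane: z = sqrt(47)*I, z = sqrt(70)*I (simple).

Each pole is a simple zero of Q(z) = z^4 + 117*z^2 + 3290, so Res(f, z₀) = P(z₀)/Q'(z₀) with P(z) = 8, Q'(z) = 4*z^3 + 234*z:
  Res(f, sqrt(47)*I) = (8)/(46*sqrt(47)*I) = -4*sqrt(47)*I/1081
  Res(f, sqrt(70)*I) = (8)/(-46*sqrt(70)*I) = 2*sqrt(70)*I/805

Sum of residues: 2*I*(-70*sqrt(47) + 47*sqrt(70))/37835
∫_{-∞}^{∞} f(x) dx = 2πi · (2*I*(-70*sqrt(47) + 47*sqrt(70))/37835) = 4*pi*(-47*sqrt(70) + 70*sqrt(47))/37835

Final answer: 4*pi*(-47*sqrt(70) + 70*sqrt(47))/37835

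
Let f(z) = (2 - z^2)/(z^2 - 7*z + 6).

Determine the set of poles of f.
The singularities of f are the zeros of the denominator. Factoring,
  z^2 - 7*z + 6 = (z - 6)*(z - 1)
so the candidates are z = 6, z = 1.

Check the numerator P(z) = 2 - z^2 at each one:
  P(6) = -34 ≠ 0, so z = 6 is a (simple) pole.
  P(1) = 1 ≠ 0, so z = 1 is a (simple) pole.

Poles of f: {1, 6}

Final answer: {1, 6}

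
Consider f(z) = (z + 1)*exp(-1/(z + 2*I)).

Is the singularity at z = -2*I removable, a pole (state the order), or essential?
Let u = z + 2*I. Then
  e^(-1/u) = Σ_{k≥0} (-1)^k/(k!·u^k) = 1 - 1/u + 1/(2*u^2) - 1/(6*u^3) + ...
which has infinitely many negative powers of u, so exp(-1/(z + 2*I)) has an essential singularity at z = -2*I.
The extra factor z + 1 is a nonzero polynomial; if the product had at most a pole at z = -2*I, dividing by that polynomial would leave exp(-1/(z + 2*I)) with at most a pole too — contradiction. (Equivalently, the product's Laurent series still has infinitely many negative powers.)
So the singularity is essential.

Final answer: essential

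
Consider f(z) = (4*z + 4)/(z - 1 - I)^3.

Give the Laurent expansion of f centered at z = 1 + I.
Put w = z - (1 + I), i.e. z = w + 1 + I. The denominator is w^3, so it suffices to rewrite the numerator in powers of w.

P(z) = 4*z + 4
P(w + 1 + I) = 8 + 4*I + 4*w

Dividing each term by w^3:
  f = (8 + 4*I)/w^3 + 4/w^2

Substituting back w = z - 1 - I:
  f(z) = (8 + 4*I)/(z - 1 - I)^3 + 4/(z - 1 - I)^2

The series is finite because the numerator is a polynomial; the negative powers form the principal part.

Final answer: (8 + 4*I)/(z - 1 - I)^3 + 4/(z - 1 - I)^2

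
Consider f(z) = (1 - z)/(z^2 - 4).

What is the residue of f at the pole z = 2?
-1/4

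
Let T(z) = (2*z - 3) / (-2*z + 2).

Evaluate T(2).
-1/2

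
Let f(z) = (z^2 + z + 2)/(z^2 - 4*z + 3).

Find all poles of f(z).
The singularities of f are the zeros of the denominator. Factoring,
  z^2 - 4*z + 3 = (z - 1)*(z - 3)
so the candidates are z = 1, z = 3.

Check the numerator P(z) = z^2 + z + 2 at each one:
  P(1) = 4 ≠ 0, so z = 1 is a (simple) pole.
  P(3) = 14 ≠ 0, so z = 3 is a (simple) pole.

Poles of f: {1, 3}

Final answer: {1, 3}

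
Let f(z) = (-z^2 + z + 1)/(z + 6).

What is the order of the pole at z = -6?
1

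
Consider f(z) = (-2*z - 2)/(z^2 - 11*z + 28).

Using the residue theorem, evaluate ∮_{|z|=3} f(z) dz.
By the residue theorem, ∮_C f(z) dz = 2πi · (sum of the residues of f at the poles inside |z| = 3).

The denominator factors as (z - 4)*(z - 7), so the singularities of f are simple poles at z = 4, z = 7.
  |4|² = 16 > 9 = 3², so this pole is outside the contour.
  |7|² = 49 > 9 = 3², so this pole is outside the contour.

No pole lies inside the contour, so f is analytic on and inside C and the integral is 0 (Cauchy's theorem).

Final answer: 0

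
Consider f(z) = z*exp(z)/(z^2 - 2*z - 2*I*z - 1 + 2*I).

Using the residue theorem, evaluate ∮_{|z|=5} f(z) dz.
By the residue theorem, ∮_C f(z) dz = 2πi · (sum of the residues of f at the poles inside |z| = 5).

The denominator factors as (z - 2 - I)*(z - I), so the singularities of f are simple poles at z = 2 + I, z = I.
  |2 + I|² = 5 < 25 = 5², so this pole is inside the contour.
  |I|² = 1 < 25 = 5², so this pole is inside the contour.

With P(z) = z*exp(z) and Q(z) = z^2 - 2*z - 2*I*z - 1 + 2*I, each pole is simple, so Res(f, z₀) = P(z₀)/Q'(z₀) with Q'(z) = 2*z - 2 - 2*I.
  Res(f, 2 + I) = P(2 + I)/Q'(2 + I) = ((2 + I)*exp(2 + I))/(2) = (1 + I/2)*exp(2 + I)
  Res(f, I) = P(I)/Q'(I) = (I*exp(I))/(-2) = -I*exp(I)/2

Sum of residues inside C: -I*exp(I)/2 + (1 + I/2)*exp(2 + I)
∮_C f(z) dz = 2πi · (-I*exp(I)/2 + (1 + I/2)*exp(2 + I)) = pi*exp(I) + pi*(-1 + 2*I)*exp(2 + I)

Final answer: pi*exp(I) + pi*(-1 + 2*I)*exp(2 + I)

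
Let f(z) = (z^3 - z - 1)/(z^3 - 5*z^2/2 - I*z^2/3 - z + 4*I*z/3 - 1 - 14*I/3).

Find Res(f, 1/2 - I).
Write f(z) = P(z)/Q(z) with P(z) = z^3 - z - 1 and Q(z) = z^3 - 5*z^2/2 - I*z^2/3 - z + 4*I*z/3 - 1 - 14*I/3.
The denominator factors as Q(z) = (z + 1 - I)*(z - 3 - I/3)*(z - 1/2 + I), so z = 1/2 - I is a simple zero of Q and P is analytic there; z = 1/2 - I is therefore a simple pole and
  Res(f, z₀) = P(z₀)/Q'(z₀).

Q'(z) = 3*z^2 - 5*z - 2*I*z/3 - 1 + 4*I/3, so Q'(1/2 - I) = -77/12 + 3*I.
P(1/2 - I) = -23/8 + 5*I/4.

Res(f, 1/2 - I) = (-23/8 + 5*I/4)/(-77/12 + 3*I) = 6393/14450 + 87*I/7225

Final answer: 6393/14450 + 87*I/7225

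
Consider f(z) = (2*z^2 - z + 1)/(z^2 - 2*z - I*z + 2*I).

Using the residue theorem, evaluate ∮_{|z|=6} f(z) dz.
By the residue theorem, ∮_C f(z) dz = 2πi · (sum of the residues of f at the poles inside |z| = 6).

The denominator factors as (z - 2)*(z - I), so the singularities of f are simple poles at z = 2, z = I.
  |2|² = 4 < 36 = 6², so this pole is inside the contour.
  |I|² = 1 < 36 = 6², so this pole is inside the contour.

With P(z) = 2*z^2 - z + 1 and Q(z) = z^2 - 2*z - I*z + 2*I, each pole is simple, so Res(f, z₀) = P(z₀)/Q'(z₀) with Q'(z) = 2*z - 2 - I.
  Res(f, 2) = P(2)/Q'(2) = (7)/(2 - I) = 14/5 + 7*I/5
  Res(f, I) = P(I)/Q'(I) = (-1 - I)/(-2 + I) = 1/5 + 3*I/5

Sum of residues inside C: 3 + 2*I
∮_C f(z) dz = 2πi · (3 + 2*I) = pi*(-4 + 6*I)

Final answer: pi*(-4 + 6*I)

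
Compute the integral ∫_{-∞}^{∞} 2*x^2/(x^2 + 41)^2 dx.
Let f(z) = 2*z^2/(z^2 + 41)^2. The denominator has no real zeros and deg Q - deg P = 2 ≥ 2, so the integral of f over the upper semicircle |z| = R tends to 0 as R → ∞. Closing the contour in the upper half-plane,
  ∫_{-∞}^{∞} f(x) dx = 2πi · Σ Res(f, z_k)  over the poles with Im z_k > 0.

Zeros of the denominator: z^2 + 41 = 0 gives z = ±sqrt(41)*I.
Upper half-plane: z = sqrt(41)*I (a pole of order 2).

Write f(z) = g(z)/(z - sqrt(41)*I)^2 with g(z) = 2*z^2/(z + sqrt(41)*I)^2. For a double pole, Res(f, z₀) = g'(z₀):
  g'(z) = 4*sqrt(41)*I*z/(z + sqrt(41)*I)^3
  Res(f, sqrt(41)*I) = g'(sqrt(41)*I) = -sqrt(41)*I/82

∫_{-∞}^{∞} f(x) dx = 2πi · (-sqrt(41)*I/82) = sqrt(41)*pi/41

Final answer: sqrt(41)*pi/41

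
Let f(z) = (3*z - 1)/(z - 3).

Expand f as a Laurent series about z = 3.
Put w = z - (3), i.e. z = w + 3. The denominator is w, so it suffices to rewrite the numerator in powers of w.

P(z) = 3*z - 1
P(w + 3) = 8 + 3*w

Dividing each term by w:
  f = 8/w + 3

Substituting back w = z - 3:
  f(z) = 8/(z - 3) + 3

The series is finite because the numerator is a polynomial; the negative powers form the principal part, and the coefficient of 1/(z - 3) gives Res(f, 3) = 8.

Final answer: 8/(z - 3) + 3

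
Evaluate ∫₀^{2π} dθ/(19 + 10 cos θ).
2*sqrt(29)*pi/87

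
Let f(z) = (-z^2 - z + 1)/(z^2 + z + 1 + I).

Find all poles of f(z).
The singularities of f are the zeros of the denominator. Factoring,
  z^2 + z + 1 + I = (z + I)*(z + 1 - I)
so the candidates are z = -I, z = -1 + I.

Check the numerator P(z) = -z^2 - z + 1 at each one:
  P(-I) = 2 + I ≠ 0, so z = -I is a (simple) pole.
  P(-1 + I) = 2 + I ≠ 0, so z = -1 + I is a (simple) pole.

Poles of f: {-1 + I, -I}

Final answer: {-1 + I, -I}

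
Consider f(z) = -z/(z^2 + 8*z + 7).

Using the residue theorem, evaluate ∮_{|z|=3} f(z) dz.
By the residue theorem, ∮_C f(z) dz = 2πi · (sum of the residues of f at the poles inside |z| = 3).

The denominator factors as (z + 1)*(z + 7), so the singularities of f are simple poles at z = -1, z = -7.
  |-1|² = 1 < 9 = 3², so this pole is inside the contour.
  |-7|² = 49 > 9 = 3², so this pole is outside the contour.

With P(z) = -z and Q(z) = z^2 + 8*z + 7, each pole is simple, so Res(f, z₀) = P(z₀)/Q'(z₀) with Q'(z) = 2*z + 8.
  Res(f, -1) = P(-1)/Q'(-1) = (1)/(6) = 1/6

∮_C f(z) dz = 2πi · (1/6) = I*pi/3

Final answer: I*pi/3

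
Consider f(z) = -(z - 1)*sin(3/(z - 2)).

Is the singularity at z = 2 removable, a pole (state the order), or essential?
essential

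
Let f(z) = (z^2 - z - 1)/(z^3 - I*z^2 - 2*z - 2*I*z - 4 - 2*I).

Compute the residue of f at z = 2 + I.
Write f(z) = P(z)/Q(z) with P(z) = z^2 - z - 1 and Q(z) = z^3 - I*z^2 - 2*z - 2*I*z - 4 - 2*I.
The denominator factors as Q(z) = (z + 1 - I)*(z - 2 - I)*(z + 1 + I), so z = 2 + I is a simple zero of Q and P is analytic there; z = 2 + I is therefore a simple pole and
  Res(f, z₀) = P(z₀)/Q'(z₀).

Q'(z) = 3*z^2 - 2*I*z - 2 - 2*I, so Q'(2 + I) = 9 + 6*I.
P(2 + I) = 3*I.

Res(f, 2 + I) = (3*I)/(9 + 6*I) = 2/13 + 3*I/13

Final answer: 2/13 + 3*I/13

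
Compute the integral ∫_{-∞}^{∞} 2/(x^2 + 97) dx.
Let f(z) = 2/(z^2 + 97). The denominator has no real zeros and deg Q - deg P = 2 ≥ 2, so the integral of f over the upper semicircle |z| = R tends to 0 as R → ∞. Closing the contour in the upper half-plane,
  ∫_{-∞}^{∞} f(x) dx = 2πi · Σ Res(f, z_k)  over the poles with Im z_k > 0.

Zeros of the denominator: z^2 + 97 = 0 gives z = ±sqrt(97)*I.
Upper half-plane: z = sqrt(97)*I (simple).

Each pole is a simple zero of Q(z) = z^2 + 97, so Res(f, z₀) = P(z₀)/Q'(z₀) with P(z) = 2, Q'(z) = 2*z:
  Res(f, sqrt(97)*I) = (2)/(2*sqrt(97)*I) = -sqrt(97)*I/97

∫_{-∞}^{∞} f(x) dx = 2πi · (-sqrt(97)*I/97) = 2*sqrt(97)*pi/97

Final answer: 2*sqrt(97)*pi/97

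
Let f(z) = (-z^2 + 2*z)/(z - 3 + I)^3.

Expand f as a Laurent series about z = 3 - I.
Put w = z - (3 - I), i.e. z = w + 3 - I. The denominator is w^3, so it suffices to rewrite the numerator in powers of w.

P(z) = -z^2 + 2*z
P(w + 3 - I) = -2 + 4*I + (-4 + 2*I)*w - w^2

Dividing each term by w^3:
  f = (-2 + 4*I)/w^3 + (-4 + 2*I)/w^2 - 1/w

Substituting back w = z - 3 + I:
  f(z) = (-2 + 4*I)/(z - 3 + I)^3 + (-4 + 2*I)/(z - 3 + I)^2 - 1/(z - 3 + I)

The series is finite because the numerator is a polynomial; the negative powers form the principal part, and the coefficient of 1/(z - 3 + I) gives Res(f, 3 - I) = -1.

Final answer: (-2 + 4*I)/(z - 3 + I)^3 + (-4 + 2*I)/(z - 3 + I)^2 - 1/(z - 3 + I)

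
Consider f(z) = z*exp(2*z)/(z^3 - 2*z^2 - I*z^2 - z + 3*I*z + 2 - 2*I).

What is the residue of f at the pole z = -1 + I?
Write f(z) = P(z)/Q(z) with P(z) = z*exp(2*z) and Q(z) = z^3 - 2*z^2 - I*z^2 - z + 3*I*z + 2 - 2*I.
The denominator factors as Q(z) = (z + 1 - I)*(z - 1)*(z - 2), so z = -1 + I is a simple zero of Q and P is analytic there; z = -1 + I is therefore a simple pole and
  Res(f, z₀) = P(z₀)/Q'(z₀).

Q'(z) = 3*z^2 - 4*z - 2*I*z - 1 + 3*I, so Q'(-1 + I) = 5 - 5*I.
P(-1 + I) = (-1 + I)*exp(-2 + 2*I).

Res(f, -1 + I) = ((-1 + I)*exp(-2 + 2*I))/(5 - 5*I) = -exp(-2 + 2*I)/5

Final answer: -exp(-2 + 2*I)/5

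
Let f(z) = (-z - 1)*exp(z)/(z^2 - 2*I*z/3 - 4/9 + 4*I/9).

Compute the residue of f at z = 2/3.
Write f(z) = P(z)/Q(z) with P(z) = (-z - 1)*exp(z) and Q(z) = z^2 - 2*I*z/3 - 4/9 + 4*I/9.
The denominator factors as Q(z) = (z - 2/3)*(z + 2/3 - 2*I/3), so z = 2/3 is a simple zero of Q and P is analytic there; z = 2/3 is therefore a simple pole and
  Res(f, z₀) = P(z₀)/Q'(z₀).

Q'(z) = 2*z - 2*I/3, so Q'(2/3) = 4/3 - 2*I/3.
P(2/3) = -5*exp(2/3)/3.

Res(f, 2/3) = (-5*exp(2/3)/3)/(4/3 - 2*I/3) = (-1 - I/2)*exp(2/3)

Final answer: (-1 - I/2)*exp(2/3)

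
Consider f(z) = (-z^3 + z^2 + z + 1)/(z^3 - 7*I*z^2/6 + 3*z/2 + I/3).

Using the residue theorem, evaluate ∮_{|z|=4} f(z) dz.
pi*(7/3 + 2*I)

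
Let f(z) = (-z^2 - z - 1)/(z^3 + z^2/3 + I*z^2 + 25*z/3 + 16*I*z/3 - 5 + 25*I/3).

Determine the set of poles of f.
The singularities of f are the zeros of the denominator. Factoring,
  z^3 + z^2/3 + I*z^2 + 25*z/3 + 16*I*z/3 - 5 + 25*I/3 = (z + I)*(z - 2/3 + 3*I)*(z + 1 - 3*I)
so the candidates are z = -I, z = 2/3 - 3*I, z = -1 + 3*I.

Check the numerator P(z) = -z^2 - z - 1 at each one:
  P(-I) = I ≠ 0, so z = -I is a (simple) pole.
  P(2/3 - 3*I) = 62/9 + 7*I ≠ 0, so z = 2/3 - 3*I is a (simple) pole.
  P(-1 + 3*I) = 8 + 3*I ≠ 0, so z = -1 + 3*I is a (simple) pole.

Poles of f: {-1 + 3*I, -I, 2/3 - 3*I}

Final answer: {-1 + 3*I, -I, 2/3 - 3*I}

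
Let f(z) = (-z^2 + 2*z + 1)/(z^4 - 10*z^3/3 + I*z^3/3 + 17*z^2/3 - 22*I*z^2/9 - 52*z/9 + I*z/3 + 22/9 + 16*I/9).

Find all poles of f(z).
The singularities of f are the zeros of the denominator. Factoring,
  z^4 - 10*z^3/3 + I*z^3/3 + 17*z^2/3 - 22*I*z^2/9 - 52*z/9 + I*z/3 + 22/9 + 16*I/9 = (z - 1)*(z - 2*I/3)*(z - 1/3 + 2*I)*(z - 2 - I)
so the candidates are z = 1, z = 2*I/3, z = 1/3 - 2*I, z = 2 + I.

Check the numerator P(z) = -z^2 + 2*z + 1 at each one:
  P(1) = 2 ≠ 0, so z = 1 is a (simple) pole.
  P(2*I/3) = 13/9 + 4*I/3 ≠ 0, so z = 2*I/3 is a (simple) pole.
  P(1/3 - 2*I) = 50/9 - 8*I/3 ≠ 0, so z = 1/3 - 2*I is a (simple) pole.
  P(2 + I) = 2 - 2*I ≠ 0, so z = 2 + I is a (simple) pole.

Poles of f: {2*I/3, 1/3 - 2*I, 1, 2 + I}

Final answer: {2*I/3, 1/3 - 2*I, 1, 2 + I}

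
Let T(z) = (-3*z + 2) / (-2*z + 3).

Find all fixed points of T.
T(z) = z means -3*z + 2 = z*(-2*z + 3), i.e.
  -2*z^2 + 6*z - 2 = 0.
Discriminant: (6)^2 - 4*(-2)*(-2) = 20, so the roots are real.
  z = (-6 ± sqrt(20))/(2*(-2))
Fixed points: {3/2 - sqrt(5)/2, sqrt(5)/2 + 3/2}

Final answer: {3/2 - sqrt(5)/2, sqrt(5)/2 + 3/2}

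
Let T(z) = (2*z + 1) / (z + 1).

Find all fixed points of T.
T(z) = z means 2*z + 1 = z*(z + 1), i.e.
  z^2 - z - 1 = 0.
Discriminant: (-1)^2 - 4*(1)*(-1) = 5, so the roots are real.
  z = (1 ± sqrt(5))/(2*(1))
Fixed points: {1/2 - sqrt(5)/2, 1/2 + sqrt(5)/2}

Final answer: {1/2 - sqrt(5)/2, 1/2 + sqrt(5)/2}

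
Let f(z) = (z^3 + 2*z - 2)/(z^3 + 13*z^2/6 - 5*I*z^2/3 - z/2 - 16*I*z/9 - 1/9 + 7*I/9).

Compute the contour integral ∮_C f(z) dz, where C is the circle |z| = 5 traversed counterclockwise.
By the residue theorem, ∮_C f(z) dz = 2πi · (sum of the residues of f at the poles inside |z| = 5).

The denominator factors as (z + 1/2 - I)*(z + 2 - 2*I/3)*(z - 1/3), so the singularities of f are simple poles at z = -1/2 + I, z = -2 + 2*I/3, z = 1/3.
  |-1/2 + I|² = 5/4 < 25 = 5², so this pole is inside the contour.
  |-2 + 2*I/3|² = 40/9 < 25 = 5², so this pole is inside the contour.
  |1/3|² = 1/9 < 25 = 5², so this pole is inside the contour.

With P(z) = z^3 + 2*z - 2 and Q(z) = z^3 + 13*z^2/6 - 5*I*z^2/3 - z/2 - 16*I*z/9 - 1/9 + 7*I/9, each pole is simple, so Res(f, z₀) = P(z₀)/Q'(z₀) with Q'(z) = 3*z^2 + 13*z/3 - 10*I*z/3 - 1/2 - 16*I/9.
  Res(f, -1/2 + I) = P(-1/2 + I)/Q'(-1/2 + I) = (-13/8 + 7*I/4)/(-19/12 + 11*I/9) = 12213/10370 - 1017*I/5185
  Res(f, -2 + 2*I/3) = P(-2 + 2*I/3)/Q'(-2 + 2*I/3) = (-34/3 + 244*I/27)/(67/18 - 2*I/9) = -42956/13515 + 30248*I/13515
  Res(f, 1/3) = P(1/3)/Q'(1/3) = (-35/27)/(23/18 - 26*I/9) = -1610/9699 - 3640*I/9699

Sum of residues inside C: -13/6 + 5*I/3
∮_C f(z) dz = 2πi · (-13/6 + 5*I/3) = pi*(-10/3 - 13*I/3)

Final answer: pi*(-10/3 - 13*I/3)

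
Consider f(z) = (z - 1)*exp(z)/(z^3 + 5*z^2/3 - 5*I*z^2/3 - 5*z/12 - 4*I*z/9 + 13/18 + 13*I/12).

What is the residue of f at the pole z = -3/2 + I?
Write f(z) = P(z)/Q(z) with P(z) = (z - 1)*exp(z) and Q(z) = z^3 + 5*z^2/3 - 5*I*z^2/3 - 5*z/12 - 4*I*z/9 + 13/18 + 13*I/12.
The denominator factors as Q(z) = (z - 1/2 + I/3)*(z + 3/2 - I)*(z + 2/3 - I), so z = -3/2 + I is a simple zero of Q and P is analytic there; z = -3/2 + I is therefore a simple pole and
  Res(f, z₀) = P(z₀)/Q'(z₀).

Q'(z) = 3*z^2 + 10*z/3 - 10*I*z/3 - 5/12 - 4*I/9, so Q'(-3/2 + I) = 5/3 - 10*I/9.
P(-3/2 + I) = (-5/2 + I)*exp(-3/2 + I).

Res(f, -3/2 + I) = ((-5/2 + I)*exp(-3/2 + I))/(5/3 - 10*I/9) = (-171/130 - 18*I/65)*exp(-3/2 + I)

Final answer: (-171/130 - 18*I/65)*exp(-3/2 + I)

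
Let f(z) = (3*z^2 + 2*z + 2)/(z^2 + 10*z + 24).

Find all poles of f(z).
The singularities of f are the zeros of the denominator. Factoring,
  z^2 + 10*z + 24 = (z + 6)*(z + 4)
so the candidates are z = -6, z = -4.

Check the numerator P(z) = 3*z^2 + 2*z + 2 at each one:
  P(-6) = 98 ≠ 0, so z = -6 is a (simple) pole.
  P(-4) = 42 ≠ 0, so z = -4 is a (simple) pole.

Poles of f: {-6, -4}

Final answer: {-6, -4}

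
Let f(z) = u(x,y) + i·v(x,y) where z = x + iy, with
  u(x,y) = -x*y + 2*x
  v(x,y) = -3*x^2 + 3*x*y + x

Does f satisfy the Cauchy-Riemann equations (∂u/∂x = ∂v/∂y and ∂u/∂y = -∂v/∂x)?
∂u/∂x = 2 - y
∂v/∂y = 3*x
∂u/∂y = -x
∂v/∂x = -6*x + 3*y + 1
∂u/∂x ≠ ∂v/∂y and ∂u/∂y ≠ -∂v/∂x; the Cauchy-Riemann equations are not satisfied, so f is not analytic.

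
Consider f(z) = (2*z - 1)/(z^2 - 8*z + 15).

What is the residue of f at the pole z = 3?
-5/2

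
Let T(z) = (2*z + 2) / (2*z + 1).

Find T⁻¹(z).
Set w = T(z) = (2*z + 2) / (2*z + 1) and solve for z:
  w*(2*z + 1) = 2*z + 2
  w + z*(2*w - 2) - 2 = 0
  z*(2*w - 2) = 2 - w
  z = (w - 2)/(2 - 2*w)
Renaming the variable, T⁻¹(z) = (z - 2)/(-2*z + 2) = (-z + 2)/(2*z - 2).
(Check: ad - bc = -2 ≠ 0, so T is invertible.)

Final answer: (-z + 2)/(2*z - 2)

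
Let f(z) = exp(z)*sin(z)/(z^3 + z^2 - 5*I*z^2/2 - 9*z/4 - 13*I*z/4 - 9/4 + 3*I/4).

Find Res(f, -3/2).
Write f(z) = P(z)/Q(z) with P(z) = exp(z)*sin(z) and Q(z) = z^3 + z^2 - 5*I*z^2/2 - 9*z/4 - 13*I*z/4 - 9/4 + 3*I/4.
The denominator factors as Q(z) = (z - 1/2 - 3*I/2)*(z - I)*(z + 3/2), so z = -3/2 is a simple zero of Q and P is analytic there; z = -3/2 is therefore a simple pole and
  Res(f, z₀) = P(z₀)/Q'(z₀).

Q'(z) = 3*z^2 + 2*z - 5*I*z - 9/4 - 13*I/4, so Q'(-3/2) = 3/2 + 17*I/4.
P(-3/2) = -exp(-3/2)*sin(3/2).

Res(f, -3/2) = (-exp(-3/2)*sin(3/2))/(3/2 + 17*I/4) = (-24/325 + 68*I/325)*exp(-3/2)*sin(3/2)

Final answer: (-24/325 + 68*I/325)*exp(-3/2)*sin(3/2)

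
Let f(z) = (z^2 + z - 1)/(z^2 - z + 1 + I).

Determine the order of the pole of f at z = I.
Factor the denominator:
  z^2 - z + 1 + I = (z - I)*(z - 1 + I)

The numerator P(z) = z^2 + z - 1 has P(I) = -2 + I ≠ 0, so no factor of (z - I) cancels.
Near z = I we can therefore write f(z) = g(z)/(z - I) with g analytic at I and g(I) ≠ 0 (g is the numerator divided by the remaining denominator factors).

Hence z = I is a pole of order 1.

Final answer: 1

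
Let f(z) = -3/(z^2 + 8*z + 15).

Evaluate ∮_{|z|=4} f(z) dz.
By the residue theorem, ∮_C f(z) dz = 2πi · (sum of the residues of f at the poles inside |z| = 4).

The denominator factors as (z + 3)*(z + 5), so the singularities of f are simple poles at z = -3, z = -5.
  |-3|² = 9 < 16 = 4², so this pole is inside the contour.
  |-5|² = 25 > 16 = 4², so this pole is outside the contour.

With P(z) = -3 and Q(z) = z^2 + 8*z + 15, each pole is simple, so Res(f, z₀) = P(z₀)/Q'(z₀) with Q'(z) = 2*z + 8.
  Res(f, -3) = P(-3)/Q'(-3) = (-3)/(2) = -3/2

∮_C f(z) dz = 2πi · (-3/2) = -3*I*pi

Final answer: -3*I*pi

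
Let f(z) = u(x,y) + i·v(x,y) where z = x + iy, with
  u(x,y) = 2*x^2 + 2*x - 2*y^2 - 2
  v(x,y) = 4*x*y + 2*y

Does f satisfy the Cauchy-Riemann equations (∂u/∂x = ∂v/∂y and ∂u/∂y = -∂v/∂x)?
∂u/∂x = 4*x + 2
∂v/∂y = 4*x + 2
∂u/∂y = -4*y
∂v/∂x = 4*y
∂u/∂x = ∂v/∂y and ∂u/∂y = -∂v/∂x hold identically; f is analytic.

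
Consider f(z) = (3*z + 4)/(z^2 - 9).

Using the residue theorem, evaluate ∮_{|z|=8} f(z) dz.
By the residue theorem, ∮_C f(z) dz = 2πi · (sum of the residues of f at the poles inside |z| = 8).

The denominator factors as (z - 3)*(z + 3), so the singularities of f are simple poles at z = 3, z = -3.
  |3|² = 9 < 64 = 8², so this pole is inside the contour.
  |-3|² = 9 < 64 = 8², so this pole is inside the contour.

With P(z) = 3*z + 4 and Q(z) = z^2 - 9, each pole is simple, so Res(f, z₀) = P(z₀)/Q'(z₀) with Q'(z) = 2*z.
  Res(f, 3) = P(3)/Q'(3) = (13)/(6) = 13/6
  Res(f, -3) = P(-3)/Q'(-3) = (-5)/(-6) = 5/6

Sum of residues inside C: 3
∮_C f(z) dz = 2πi · (3) = 6*I*pi

Final answer: 6*I*pi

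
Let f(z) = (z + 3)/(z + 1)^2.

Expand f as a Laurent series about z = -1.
Put w = z - (-1), i.e. z = w - 1. The denominator is w^2, so it suffices to rewrite the numerator in powers of w.

P(z) = z + 3
P(w - 1) = 2 + w

Dividing each term by w^2:
  f = 2/w^2 + 1/w

Substituting back w = z + 1:
  f(z) = 2/(z + 1)^2 + 1/(z + 1)

The series is finite because the numerator is a polynomial; the negative powers form the principal part, and the coefficient of 1/(z + 1) gives Res(f, -1) = 1.

Final answer: 2/(z + 1)^2 + 1/(z + 1)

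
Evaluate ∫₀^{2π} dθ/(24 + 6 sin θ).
sqrt(15)*pi/45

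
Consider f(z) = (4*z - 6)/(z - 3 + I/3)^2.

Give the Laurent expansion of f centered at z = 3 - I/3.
Put w = z - (3 - I/3), i.e. z = w + 3 - I/3. The denominator is w^2, so it suffices to rewrite the numerator in powers of w.

P(z) = 4*z - 6
P(w + 3 - I/3) = 6 - 4*I/3 + 4*w

Dividing each term by w^2:
  f = (6 - 4*I/3)/w^2 + 4/w

Substituting back w = z - 3 + I/3:
  f(z) = (6 - 4*I/3)/(z - 3 + I/3)^2 + 4/(z - 3 + I/3)

The series is finite because the numerator is a polynomial; the negative powers form the principal part, and the coefficient of 1/(z - 3 + I/3) gives Res(f, 3 - I/3) = 4.

Final answer: (6 - 4*I/3)/(z - 3 + I/3)^2 + 4/(z - 3 + I/3)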